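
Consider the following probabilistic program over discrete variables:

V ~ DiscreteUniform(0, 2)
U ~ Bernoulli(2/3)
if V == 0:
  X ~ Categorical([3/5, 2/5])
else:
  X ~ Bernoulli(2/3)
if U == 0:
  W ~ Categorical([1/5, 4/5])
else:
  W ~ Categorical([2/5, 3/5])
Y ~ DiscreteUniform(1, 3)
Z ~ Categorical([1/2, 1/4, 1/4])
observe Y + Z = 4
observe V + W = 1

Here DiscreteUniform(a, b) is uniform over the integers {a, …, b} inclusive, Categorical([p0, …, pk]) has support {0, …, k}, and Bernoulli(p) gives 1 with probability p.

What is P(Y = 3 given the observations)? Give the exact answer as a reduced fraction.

Enumerate traces; 16 have nonzero weight after conditioning:
  (V=0, U=0, X=0, W=1, Y=2, Z=2) weight 1/225
  (V=0, U=0, X=0, W=1, Y=3, Z=1) weight 1/225
  (V=0, U=0, X=1, W=1, Y=2, Z=2) weight 2/675
  (V=0, U=0, X=1, W=1, Y=3, Z=1) weight 2/675
  (V=0, U=1, X=0, W=1, Y=2, Z=2) weight 1/150
  (V=0, U=1, X=0, W=1, Y=3, Z=1) weight 1/150
  (V=0, U=1, X=1, W=1, Y=2, Z=2) weight 1/225
  (V=0, U=1, X=1, W=1, Y=3, Z=1) weight 1/225
  … 8 more
Group by Y:
  weight(Y=2) = 1/36
  weight(Y=3) = 1/36
Total weight = 1/36 + 1/36 = 1/18
P(Y=2 | obs) = 1/36 / 1/18 = 1/2
P(Y=3 | obs) = 1/36 / 1/18 = 1/2

P(Y = 3 | obs) = 1/2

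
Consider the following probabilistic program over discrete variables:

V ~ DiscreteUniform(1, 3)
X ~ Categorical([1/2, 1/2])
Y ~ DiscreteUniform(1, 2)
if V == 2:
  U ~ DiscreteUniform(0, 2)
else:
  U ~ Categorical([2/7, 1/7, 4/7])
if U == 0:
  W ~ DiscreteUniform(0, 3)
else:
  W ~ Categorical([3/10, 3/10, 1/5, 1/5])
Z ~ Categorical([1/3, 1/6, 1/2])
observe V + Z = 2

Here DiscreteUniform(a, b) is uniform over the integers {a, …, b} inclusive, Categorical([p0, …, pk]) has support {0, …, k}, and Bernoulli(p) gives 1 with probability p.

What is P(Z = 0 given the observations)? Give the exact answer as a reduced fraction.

Enumerate traces; 96 have nonzero weight after conditioning:
  (V=1, X=0, Y=1, U=0, W=0, Z=1) weight 1/1008
  (V=1, X=0, Y=1, U=0, W=1, Z=1) weight 1/1008
  (V=1, X=0, Y=1, U=0, W=2, Z=1) weight 1/1008
  (V=1, X=0, Y=1, U=0, W=3, Z=1) weight 1/1008
  (V=1, X=0, Y=1, U=1, W=0, Z=1) weight 1/1680
  (V=1, X=0, Y=1, U=1, W=1, Z=1) weight 1/1680
  (V=1, X=0, Y=1, U=1, W=2, Z=1) weight 1/2520
  (V=1, X=0, Y=1, U=1, W=3, Z=1) weight 1/2520
  (V=2, X=0, Y=1, U=0, W=0, Z=0) weight 1/432
  … 87 more
Group by Z:
  weight(Z=0) = 1/9
  weight(Z=1) = 1/18
Total weight = 1/9 + 1/18 = 1/6
P(Z=0 | obs) = 1/9 / 1/6 = 2/3
P(Z=1 | obs) = 1/18 / 1/6 = 1/3

P(Z = 0 | obs) = 2/3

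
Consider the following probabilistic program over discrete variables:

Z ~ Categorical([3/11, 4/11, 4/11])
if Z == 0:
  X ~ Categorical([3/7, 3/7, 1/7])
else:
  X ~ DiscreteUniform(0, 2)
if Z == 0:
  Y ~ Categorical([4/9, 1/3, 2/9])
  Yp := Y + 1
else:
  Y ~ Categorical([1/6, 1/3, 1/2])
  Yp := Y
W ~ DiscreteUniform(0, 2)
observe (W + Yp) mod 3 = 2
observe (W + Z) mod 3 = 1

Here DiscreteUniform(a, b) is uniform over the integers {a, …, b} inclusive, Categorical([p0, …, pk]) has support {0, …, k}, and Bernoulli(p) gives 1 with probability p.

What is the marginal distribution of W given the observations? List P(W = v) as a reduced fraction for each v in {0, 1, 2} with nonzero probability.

Enumerate traces; 9 have nonzero weight after conditioning:
  (Z=0, X=0, Y=0, W=1) weight 4/231
  (Z=0, X=1, Y=0, W=1) weight 4/231
  (Z=0, X=2, Y=0, W=1) weight 4/693
  (Z=1, X=0, Y=2, W=0) weight 2/99
  (Z=1, X=1, Y=2, W=0) weight 2/99
  (Z=1, X=2, Y=2, W=0) weight 2/99
  (Z=2, X=0, Y=0, W=2) weight 2/297
  (Z=2, X=1, Y=0, W=2) weight 2/297
  … 1 more
Group by W:
  weight(W=0) = 2/33
  weight(W=1) = 4/99
  weight(W=2) = 2/99
Total weight = 2/33 + 4/99 + 2/99 = 4/33
P(W=0 | obs) = 2/33 / 4/33 = 1/2
P(W=1 | obs) = 4/99 / 4/33 = 1/3
P(W=2 | obs) = 2/99 / 4/33 = 1/6

P(W=0) = 1/2, P(W=1) = 1/3, P(W=2) = 1/6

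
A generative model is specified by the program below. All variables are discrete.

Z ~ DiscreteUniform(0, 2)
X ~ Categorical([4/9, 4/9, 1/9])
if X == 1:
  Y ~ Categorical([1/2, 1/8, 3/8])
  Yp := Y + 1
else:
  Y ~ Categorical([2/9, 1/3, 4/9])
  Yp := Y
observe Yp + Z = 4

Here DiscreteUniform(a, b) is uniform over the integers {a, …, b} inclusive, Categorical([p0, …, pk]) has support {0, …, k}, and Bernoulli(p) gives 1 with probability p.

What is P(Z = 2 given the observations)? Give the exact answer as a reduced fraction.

P(Z = 2 | obs) = 49/76

Enumerate traces; 4 have nonzero weight after conditioning:
  (Z=1, X=1, Y=2) weight 1/18
  (Z=2, X=0, Y=2) weight 16/243
  (Z=2, X=1, Y=1) weight 1/54
  (Z=2, X=2, Y=2) weight 4/243
Group by Z:
  weight(Z=1) = 1/18
  weight(Z=2) = 49/486
Total weight = 1/18 + 49/486 = 38/243
P(Z=1 | obs) = 1/18 / 38/243 = 27/76
P(Z=2 | obs) = 49/486 / 38/243 = 49/76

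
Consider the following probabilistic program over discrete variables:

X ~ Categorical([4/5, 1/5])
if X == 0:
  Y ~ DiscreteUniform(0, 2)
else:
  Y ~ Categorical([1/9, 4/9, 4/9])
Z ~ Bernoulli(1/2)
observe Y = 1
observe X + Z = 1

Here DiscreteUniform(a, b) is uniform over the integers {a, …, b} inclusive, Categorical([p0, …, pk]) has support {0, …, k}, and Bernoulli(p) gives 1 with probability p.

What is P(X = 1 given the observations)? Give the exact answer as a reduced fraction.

P(X = 1 | obs) = 1/4

Enumerate traces; 2 have nonzero weight after conditioning:
  (X=0, Y=1, Z=1) weight 2/15
  (X=1, Y=1, Z=0) weight 2/45
Group by X:
  weight(X=0) = 2/15
  weight(X=1) = 2/45
Total weight = 2/15 + 2/45 = 8/45
P(X=0 | obs) = 2/15 / 8/45 = 3/4
P(X=1 | obs) = 2/45 / 8/45 = 1/4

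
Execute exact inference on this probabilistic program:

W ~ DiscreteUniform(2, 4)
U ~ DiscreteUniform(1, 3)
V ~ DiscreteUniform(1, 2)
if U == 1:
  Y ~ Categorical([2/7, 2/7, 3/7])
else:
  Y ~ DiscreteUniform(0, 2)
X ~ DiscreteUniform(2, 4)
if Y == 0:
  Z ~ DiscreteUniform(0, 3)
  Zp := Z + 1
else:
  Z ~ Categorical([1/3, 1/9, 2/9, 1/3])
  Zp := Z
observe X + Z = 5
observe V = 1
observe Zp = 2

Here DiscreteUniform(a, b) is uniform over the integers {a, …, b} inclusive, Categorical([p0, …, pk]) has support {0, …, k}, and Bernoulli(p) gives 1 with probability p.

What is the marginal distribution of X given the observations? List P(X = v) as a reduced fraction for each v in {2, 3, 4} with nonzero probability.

P(X=3) = 86/131, P(X=4) = 45/131

Enumerate traces; 27 have nonzero weight after conditioning:
  (W=2, U=1, V=1, Y=0, X=4, Z=1) weight 1/756
  (W=2, U=1, V=1, Y=1, X=3, Z=2) weight 2/1701
  (W=2, U=1, V=1, Y=2, X=3, Z=2) weight 1/567
  (W=2, U=2, V=1, Y=0, X=4, Z=1) weight 1/648
  (W=2, U=2, V=1, Y=1, X=3, Z=2) weight 1/729
  (W=2, U=2, V=1, Y=2, X=3, Z=2) weight 1/729
  (W=2, U=3, V=1, Y=0, X=4, Z=1) weight 1/648
  (W=2, U=3, V=1, Y=1, X=3, Z=2) weight 1/729
  … 19 more
Group by X:
  weight(X=3) = 43/1701
  weight(X=4) = 5/378
Total weight = 43/1701 + 5/378 = 131/3402
P(X=3 | obs) = 43/1701 / 131/3402 = 86/131
P(X=4 | obs) = 5/378 / 131/3402 = 45/131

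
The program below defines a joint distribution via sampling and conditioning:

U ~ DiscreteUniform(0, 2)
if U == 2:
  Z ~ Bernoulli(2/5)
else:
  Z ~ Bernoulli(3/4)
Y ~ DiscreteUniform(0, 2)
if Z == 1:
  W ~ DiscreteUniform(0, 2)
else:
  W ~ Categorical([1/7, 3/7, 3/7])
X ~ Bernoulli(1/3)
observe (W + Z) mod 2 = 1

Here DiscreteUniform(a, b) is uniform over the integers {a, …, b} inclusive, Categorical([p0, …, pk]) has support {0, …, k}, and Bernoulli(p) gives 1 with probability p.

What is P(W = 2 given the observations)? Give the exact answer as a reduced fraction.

Enumerate traces; 54 have nonzero weight after conditioning:
  (U=0, Z=0, Y=0, W=1, X=0) weight 1/126
  (U=0, Z=0, Y=0, W=1, X=1) weight 1/252
  (U=0, Z=0, Y=1, W=1, X=0) weight 1/126
  (U=0, Z=0, Y=1, W=1, X=1) weight 1/252
  (U=0, Z=0, Y=2, W=1, X=0) weight 1/126
  (U=0, Z=0, Y=2, W=1, X=1) weight 1/252
  (U=0, Z=1, Y=0, W=0, X=0) weight 1/54
  (U=0, Z=1, Y=0, W=0, X=1) weight 1/108
  (U=0, Z=1, Y=0, W=2, X=0) weight 1/54
  … 45 more
Group by W:
  weight(W=0) = 19/90
  weight(W=1) = 11/70
  weight(W=2) = 19/90
Total weight = 19/90 + 11/70 + 19/90 = 73/126
P(W=0 | obs) = 19/90 / 73/126 = 133/365
P(W=1 | obs) = 11/70 / 73/126 = 99/365
P(W=2 | obs) = 19/90 / 73/126 = 133/365

P(W = 2 | obs) = 133/365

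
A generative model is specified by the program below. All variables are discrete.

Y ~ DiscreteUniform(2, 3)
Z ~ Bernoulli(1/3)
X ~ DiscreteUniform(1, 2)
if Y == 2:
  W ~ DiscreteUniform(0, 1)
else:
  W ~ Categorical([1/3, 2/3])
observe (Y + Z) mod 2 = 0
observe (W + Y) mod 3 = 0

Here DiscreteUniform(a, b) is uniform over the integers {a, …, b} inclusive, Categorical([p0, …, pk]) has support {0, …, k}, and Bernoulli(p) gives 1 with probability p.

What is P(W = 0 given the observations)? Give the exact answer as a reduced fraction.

Enumerate traces; 4 have nonzero weight after conditioning:
  (Y=2, Z=0, X=1, W=1) weight 1/12
  (Y=2, Z=0, X=2, W=1) weight 1/12
  (Y=3, Z=1, X=1, W=0) weight 1/36
  (Y=3, Z=1, X=2, W=0) weight 1/36
Group by W:
  weight(W=0) = 1/18
  weight(W=1) = 1/6
Total weight = 1/18 + 1/6 = 2/9
P(W=0 | obs) = 1/18 / 2/9 = 1/4
P(W=1 | obs) = 1/6 / 2/9 = 3/4

P(W = 0 | obs) = 1/4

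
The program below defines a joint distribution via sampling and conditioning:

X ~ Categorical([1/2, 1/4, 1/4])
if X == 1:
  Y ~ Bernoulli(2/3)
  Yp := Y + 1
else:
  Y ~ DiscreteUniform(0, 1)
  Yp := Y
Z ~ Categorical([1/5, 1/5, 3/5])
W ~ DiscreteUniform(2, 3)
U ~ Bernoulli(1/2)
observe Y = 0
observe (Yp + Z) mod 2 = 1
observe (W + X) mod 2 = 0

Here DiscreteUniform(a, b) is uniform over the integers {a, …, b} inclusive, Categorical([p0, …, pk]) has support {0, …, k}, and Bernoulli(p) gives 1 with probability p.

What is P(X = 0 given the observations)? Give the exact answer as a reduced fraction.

P(X = 0 | obs) = 6/17

Enumerate traces; 8 have nonzero weight after conditioning:
  (X=0, Y=0, Z=1, W=2, U=0) weight 1/80
  (X=0, Y=0, Z=1, W=2, U=1) weight 1/80
  (X=1, Y=0, Z=0, W=3, U=0) weight 1/240
  (X=1, Y=0, Z=0, W=3, U=1) weight 1/240
  (X=1, Y=0, Z=2, W=3, U=0) weight 1/80
  (X=1, Y=0, Z=2, W=3, U=1) weight 1/80
  (X=2, Y=0, Z=1, W=2, U=0) weight 1/160
  (X=2, Y=0, Z=1, W=2, U=1) weight 1/160
Group by X:
  weight(X=0) = 1/40
  weight(X=1) = 1/30
  weight(X=2) = 1/80
Total weight = 1/40 + 1/30 + 1/80 = 17/240
P(X=0 | obs) = 1/40 / 17/240 = 6/17
P(X=1 | obs) = 1/30 / 17/240 = 8/17
P(X=2 | obs) = 1/80 / 17/240 = 3/17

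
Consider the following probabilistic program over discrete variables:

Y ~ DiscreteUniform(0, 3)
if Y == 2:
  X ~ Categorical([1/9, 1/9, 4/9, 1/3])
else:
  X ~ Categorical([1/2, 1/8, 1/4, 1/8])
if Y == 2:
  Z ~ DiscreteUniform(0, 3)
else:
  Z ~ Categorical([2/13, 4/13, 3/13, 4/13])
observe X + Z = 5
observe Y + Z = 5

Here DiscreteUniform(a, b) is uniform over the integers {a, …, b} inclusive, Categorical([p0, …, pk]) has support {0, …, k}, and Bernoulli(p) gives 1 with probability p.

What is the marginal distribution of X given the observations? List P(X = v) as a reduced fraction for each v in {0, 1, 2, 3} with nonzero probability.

P(X=2) = 104/131, P(X=3) = 27/131

Enumerate traces; 2 have nonzero weight after conditioning:
  (Y=2, X=2, Z=3) weight 1/36
  (Y=3, X=3, Z=2) weight 3/416
Group by X:
  weight(X=2) = 1/36
  weight(X=3) = 3/416
Total weight = 1/36 + 3/416 = 131/3744
P(X=2 | obs) = 1/36 / 131/3744 = 104/131
P(X=3 | obs) = 3/416 / 131/3744 = 27/131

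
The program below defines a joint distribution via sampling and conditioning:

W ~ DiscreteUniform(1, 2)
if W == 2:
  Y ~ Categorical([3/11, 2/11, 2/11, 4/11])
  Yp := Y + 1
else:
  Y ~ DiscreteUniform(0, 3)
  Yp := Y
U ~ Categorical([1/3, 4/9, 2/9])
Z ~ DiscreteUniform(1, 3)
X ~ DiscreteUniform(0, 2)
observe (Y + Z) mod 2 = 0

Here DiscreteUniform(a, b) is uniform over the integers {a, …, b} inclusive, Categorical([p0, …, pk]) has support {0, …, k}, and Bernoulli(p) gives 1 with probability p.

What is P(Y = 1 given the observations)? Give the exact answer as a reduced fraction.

P(Y = 1 | obs) = 19/67

Enumerate traces; 108 have nonzero weight after conditioning:
  (W=1, Y=0, U=0, Z=2, X=0) weight 1/216
  (W=1, Y=0, U=0, Z=2, X=1) weight 1/216
  (W=1, Y=0, U=0, Z=2, X=2) weight 1/216
  (W=1, Y=0, U=1, Z=2, X=0) weight 1/162
  (W=1, Y=0, U=1, Z=2, X=1) weight 1/162
  (W=1, Y=0, U=1, Z=2, X=2) weight 1/162
  (W=1, Y=0, U=2, Z=2, X=0) weight 1/324
  (W=1, Y=0, U=2, Z=2, X=1) weight 1/324
  (W=1, Y=1, U=0, Z=1, X=0) weight 1/216
  (W=1, Y=2, U=0, Z=2, X=0) weight 1/216
  … 98 more
Group by Y:
  weight(Y=0) = 23/264
  weight(Y=1) = 19/132
  weight(Y=2) = 19/264
  weight(Y=3) = 9/44
Total weight = 23/264 + 19/132 + 19/264 + 9/44 = 67/132
P(Y=0 | obs) = 23/264 / 67/132 = 23/134
P(Y=1 | obs) = 19/132 / 67/132 = 19/67
P(Y=2 | obs) = 19/264 / 67/132 = 19/134
P(Y=3 | obs) = 9/44 / 67/132 = 27/67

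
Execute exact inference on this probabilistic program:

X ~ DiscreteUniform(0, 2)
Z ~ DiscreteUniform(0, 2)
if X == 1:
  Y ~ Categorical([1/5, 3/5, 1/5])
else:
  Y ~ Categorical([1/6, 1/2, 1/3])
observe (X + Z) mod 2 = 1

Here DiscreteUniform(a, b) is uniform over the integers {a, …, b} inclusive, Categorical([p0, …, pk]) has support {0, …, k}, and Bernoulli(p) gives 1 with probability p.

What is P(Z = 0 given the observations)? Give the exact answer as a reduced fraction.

Enumerate traces; 12 have nonzero weight after conditioning:
  (X=0, Z=1, Y=0) weight 1/54
  (X=0, Z=1, Y=1) weight 1/18
  (X=0, Z=1, Y=2) weight 1/27
  (X=1, Z=0, Y=0) weight 1/45
  (X=1, Z=0, Y=1) weight 1/15
  (X=1, Z=0, Y=2) weight 1/45
  (X=1, Z=2, Y=0) weight 1/45
  (X=1, Z=2, Y=1) weight 1/15
  … 4 more
Group by Z:
  weight(Z=0) = 1/9
  weight(Z=1) = 2/9
  weight(Z=2) = 1/9
Total weight = 1/9 + 2/9 + 1/9 = 4/9
P(Z=0 | obs) = 1/9 / 4/9 = 1/4
P(Z=1 | obs) = 2/9 / 4/9 = 1/2
P(Z=2 | obs) = 1/9 / 4/9 = 1/4

P(Z = 0 | obs) = 1/4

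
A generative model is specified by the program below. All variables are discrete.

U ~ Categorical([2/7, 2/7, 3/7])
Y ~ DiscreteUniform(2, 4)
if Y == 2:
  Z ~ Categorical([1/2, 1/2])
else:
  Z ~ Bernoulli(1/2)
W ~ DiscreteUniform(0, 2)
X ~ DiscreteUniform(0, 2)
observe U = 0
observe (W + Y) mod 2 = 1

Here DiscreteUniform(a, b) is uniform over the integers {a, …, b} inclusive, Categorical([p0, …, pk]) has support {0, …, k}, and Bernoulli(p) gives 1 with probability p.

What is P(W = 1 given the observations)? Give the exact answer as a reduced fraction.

P(W = 1 | obs) = 1/2

Enumerate traces; 24 have nonzero weight after conditioning:
  (U=0, Y=2, Z=0, W=1, X=0) weight 1/189
  (U=0, Y=2, Z=0, W=1, X=1) weight 1/189
  (U=0, Y=2, Z=0, W=1, X=2) weight 1/189
  (U=0, Y=2, Z=1, W=1, X=0) weight 1/189
  (U=0, Y=2, Z=1, W=1, X=1) weight 1/189
  (U=0, Y=2, Z=1, W=1, X=2) weight 1/189
  (U=0, Y=3, Z=0, W=0, X=0) weight 1/189
  (U=0, Y=3, Z=0, W=0, X=1) weight 1/189
  (U=0, Y=3, Z=0, W=2, X=0) weight 1/189
  … 15 more
Group by W:
  weight(W=0) = 2/63
  weight(W=1) = 4/63
  weight(W=2) = 2/63
Total weight = 2/63 + 4/63 + 2/63 = 8/63
P(W=0 | obs) = 2/63 / 8/63 = 1/4
P(W=1 | obs) = 4/63 / 8/63 = 1/2
P(W=2 | obs) = 2/63 / 8/63 = 1/4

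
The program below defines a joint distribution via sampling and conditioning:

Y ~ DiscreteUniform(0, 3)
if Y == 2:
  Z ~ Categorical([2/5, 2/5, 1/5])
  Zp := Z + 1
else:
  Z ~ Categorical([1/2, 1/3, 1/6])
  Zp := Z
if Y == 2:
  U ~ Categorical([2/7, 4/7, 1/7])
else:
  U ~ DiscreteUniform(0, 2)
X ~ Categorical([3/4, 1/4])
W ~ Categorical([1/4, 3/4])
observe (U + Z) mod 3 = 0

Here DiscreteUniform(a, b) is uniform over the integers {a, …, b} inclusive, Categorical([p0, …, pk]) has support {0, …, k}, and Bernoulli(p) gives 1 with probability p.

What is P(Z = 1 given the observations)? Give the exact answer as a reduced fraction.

Enumerate traces; 48 have nonzero weight after conditioning:
  (Y=0, Z=0, U=0, X=0, W=0) weight 1/128
  (Y=0, Z=0, U=0, X=0, W=1) weight 3/128
  (Y=0, Z=0, U=0, X=1, W=0) weight 1/384
  (Y=0, Z=0, U=0, X=1, W=1) weight 1/128
  (Y=0, Z=1, U=2, X=0, W=0) weight 1/192
  (Y=0, Z=1, U=2, X=0, W=1) weight 1/64
  (Y=0, Z=1, U=2, X=1, W=0) weight 1/576
  (Y=0, Z=1, U=2, X=1, W=1) weight 1/192
  (Y=0, Z=2, U=1, X=0, W=0) weight 1/384
  … 39 more
Group by Z:
  weight(Z=0) = 43/280
  weight(Z=1) = 41/420
  weight(Z=2) = 59/840
Total weight = 43/280 + 41/420 + 59/840 = 9/28
P(Z=0 | obs) = 43/280 / 9/28 = 43/90
P(Z=1 | obs) = 41/420 / 9/28 = 41/135
P(Z=2 | obs) = 59/840 / 9/28 = 59/270

P(Z = 1 | obs) = 41/135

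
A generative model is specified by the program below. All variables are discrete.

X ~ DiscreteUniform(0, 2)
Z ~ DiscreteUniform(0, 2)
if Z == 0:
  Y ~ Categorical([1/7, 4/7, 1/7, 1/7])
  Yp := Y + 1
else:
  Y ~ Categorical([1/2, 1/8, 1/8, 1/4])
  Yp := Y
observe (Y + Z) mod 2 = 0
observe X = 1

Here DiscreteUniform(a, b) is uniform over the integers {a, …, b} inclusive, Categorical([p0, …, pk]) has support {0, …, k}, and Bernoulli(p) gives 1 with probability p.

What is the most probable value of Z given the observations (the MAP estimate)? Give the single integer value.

argmax_v P(Z = v | obs) = 2

Enumerate traces; 6 have nonzero weight after conditioning:
  (X=1, Z=0, Y=0) weight 1/63
  (X=1, Z=0, Y=2) weight 1/63
  (X=1, Z=1, Y=1) weight 1/72
  (X=1, Z=1, Y=3) weight 1/36
  (X=1, Z=2, Y=0) weight 1/18
  (X=1, Z=2, Y=2) weight 1/72
Group by Z:
  weight(Z=0) = 2/63
  weight(Z=1) = 1/24
  weight(Z=2) = 5/72
Total weight = 2/63 + 1/24 + 5/72 = 1/7
P(Z=0 | obs) = 2/63 / 1/7 = 2/9
P(Z=1 | obs) = 1/24 / 1/7 = 7/24
P(Z=2 | obs) = 5/72 / 1/7 = 35/72
argmax = 2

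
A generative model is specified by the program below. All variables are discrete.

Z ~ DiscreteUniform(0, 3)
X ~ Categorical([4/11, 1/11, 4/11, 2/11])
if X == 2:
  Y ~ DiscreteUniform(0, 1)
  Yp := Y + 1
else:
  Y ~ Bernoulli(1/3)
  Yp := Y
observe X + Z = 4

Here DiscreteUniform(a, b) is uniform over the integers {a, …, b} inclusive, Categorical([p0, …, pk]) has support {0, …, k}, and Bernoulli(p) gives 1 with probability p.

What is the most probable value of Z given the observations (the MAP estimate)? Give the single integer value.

Enumerate traces; 6 have nonzero weight after conditioning:
  (Z=1, X=3, Y=0) weight 1/33
  (Z=1, X=3, Y=1) weight 1/66
  (Z=2, X=2, Y=0) weight 1/22
  (Z=2, X=2, Y=1) weight 1/22
  (Z=3, X=1, Y=0) weight 1/66
  (Z=3, X=1, Y=1) weight 1/132
Group by Z:
  weight(Z=1) = 1/22
  weight(Z=2) = 1/11
  weight(Z=3) = 1/44
Total weight = 1/22 + 1/11 + 1/44 = 7/44
P(Z=1 | obs) = 1/22 / 7/44 = 2/7
P(Z=2 | obs) = 1/11 / 7/44 = 4/7
P(Z=3 | obs) = 1/44 / 7/44 = 1/7
argmax = 2

argmax_v P(Z = v | obs) = 2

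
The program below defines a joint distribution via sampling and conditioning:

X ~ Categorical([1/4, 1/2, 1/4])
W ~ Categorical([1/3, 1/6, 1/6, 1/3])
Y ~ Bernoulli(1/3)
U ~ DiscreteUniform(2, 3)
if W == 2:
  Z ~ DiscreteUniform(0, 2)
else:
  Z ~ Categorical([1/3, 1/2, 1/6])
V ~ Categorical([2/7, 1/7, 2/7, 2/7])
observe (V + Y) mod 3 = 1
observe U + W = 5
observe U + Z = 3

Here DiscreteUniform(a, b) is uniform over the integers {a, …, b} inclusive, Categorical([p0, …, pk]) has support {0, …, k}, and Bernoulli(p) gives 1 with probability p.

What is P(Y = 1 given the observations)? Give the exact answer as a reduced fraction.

P(Y = 1 | obs) = 2/3

Enumerate traces; 18 have nonzero weight after conditioning:
  (X=0, W=2, Y=0, U=3, Z=0, V=1) weight 1/1512
  (X=0, W=2, Y=1, U=3, Z=0, V=0) weight 1/1512
  (X=0, W=2, Y=1, U=3, Z=0, V=3) weight 1/1512
  (X=0, W=3, Y=0, U=2, Z=1, V=1) weight 1/504
  (X=0, W=3, Y=1, U=2, Z=1, V=0) weight 1/504
  (X=0, W=3, Y=1, U=2, Z=1, V=3) weight 1/504
  (X=1, W=2, Y=0, U=3, Z=0, V=1) weight 1/756
  (X=1, W=2, Y=1, U=3, Z=0, V=0) weight 1/756
  … 10 more
Group by Y:
  weight(Y=0) = 2/189
  weight(Y=1) = 4/189
Total weight = 2/189 + 4/189 = 2/63
P(Y=0 | obs) = 2/189 / 2/63 = 1/3
P(Y=1 | obs) = 4/189 / 2/63 = 2/3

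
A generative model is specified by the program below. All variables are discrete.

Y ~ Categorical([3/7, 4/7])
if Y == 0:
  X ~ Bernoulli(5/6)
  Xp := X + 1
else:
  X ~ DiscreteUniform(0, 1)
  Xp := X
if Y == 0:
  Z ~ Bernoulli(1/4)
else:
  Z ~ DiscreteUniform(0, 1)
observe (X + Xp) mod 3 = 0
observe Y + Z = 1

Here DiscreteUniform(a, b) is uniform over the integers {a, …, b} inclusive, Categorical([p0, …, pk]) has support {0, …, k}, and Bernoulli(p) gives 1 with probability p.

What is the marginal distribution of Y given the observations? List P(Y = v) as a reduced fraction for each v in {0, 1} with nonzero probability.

Enumerate traces; 2 have nonzero weight after conditioning:
  (Y=0, X=1, Z=1) weight 5/56
  (Y=1, X=0, Z=0) weight 1/7
Group by Y:
  weight(Y=0) = 5/56
  weight(Y=1) = 1/7
Total weight = 5/56 + 1/7 = 13/56
P(Y=0 | obs) = 5/56 / 13/56 = 5/13
P(Y=1 | obs) = 1/7 / 13/56 = 8/13

P(Y=0) = 5/13, P(Y=1) = 8/13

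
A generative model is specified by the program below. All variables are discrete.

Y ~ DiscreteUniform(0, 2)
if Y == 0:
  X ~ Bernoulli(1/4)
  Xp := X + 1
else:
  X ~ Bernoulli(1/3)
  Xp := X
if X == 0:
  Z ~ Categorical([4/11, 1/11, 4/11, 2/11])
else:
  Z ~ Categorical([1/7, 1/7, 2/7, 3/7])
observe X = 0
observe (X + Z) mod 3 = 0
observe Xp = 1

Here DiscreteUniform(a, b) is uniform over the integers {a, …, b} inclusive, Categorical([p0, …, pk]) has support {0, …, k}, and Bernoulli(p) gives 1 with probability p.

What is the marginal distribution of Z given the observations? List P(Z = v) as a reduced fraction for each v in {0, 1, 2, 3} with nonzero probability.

Enumerate traces; 2 have nonzero weight after conditioning:
  (Y=0, X=0, Z=0) weight 1/11
  (Y=0, X=0, Z=3) weight 1/22
Group by Z:
  weight(Z=0) = 1/11
  weight(Z=3) = 1/22
Total weight = 1/11 + 1/22 = 3/22
P(Z=0 | obs) = 1/11 / 3/22 = 2/3
P(Z=3 | obs) = 1/22 / 3/22 = 1/3

P(Z=0) = 2/3, P(Z=3) = 1/3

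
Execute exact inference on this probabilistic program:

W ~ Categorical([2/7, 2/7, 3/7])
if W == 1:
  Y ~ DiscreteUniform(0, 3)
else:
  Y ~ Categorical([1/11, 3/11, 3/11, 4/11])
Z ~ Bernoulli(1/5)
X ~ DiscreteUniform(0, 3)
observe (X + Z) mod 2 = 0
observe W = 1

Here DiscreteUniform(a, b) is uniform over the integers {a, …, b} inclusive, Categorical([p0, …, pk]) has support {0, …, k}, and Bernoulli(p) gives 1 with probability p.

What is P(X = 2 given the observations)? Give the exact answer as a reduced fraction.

Enumerate traces; 16 have nonzero weight after conditioning:
  (W=1, Y=0, Z=0, X=0) weight 1/70
  (W=1, Y=0, Z=0, X=2) weight 1/70
  (W=1, Y=0, Z=1, X=1) weight 1/280
  (W=1, Y=0, Z=1, X=3) weight 1/280
  (W=1, Y=1, Z=0, X=0) weight 1/70
  (W=1, Y=1, Z=0, X=2) weight 1/70
  (W=1, Y=1, Z=1, X=1) weight 1/280
  (W=1, Y=1, Z=1, X=3) weight 1/280
  … 8 more
Group by X:
  weight(X=0) = 2/35
  weight(X=1) = 1/70
  weight(X=2) = 2/35
  weight(X=3) = 1/70
Total weight = 2/35 + 1/70 + 2/35 + 1/70 = 1/7
P(X=0 | obs) = 2/35 / 1/7 = 2/5
P(X=1 | obs) = 1/70 / 1/7 = 1/10
P(X=2 | obs) = 2/35 / 1/7 = 2/5
P(X=3 | obs) = 1/70 / 1/7 = 1/10

P(X = 2 | obs) = 2/5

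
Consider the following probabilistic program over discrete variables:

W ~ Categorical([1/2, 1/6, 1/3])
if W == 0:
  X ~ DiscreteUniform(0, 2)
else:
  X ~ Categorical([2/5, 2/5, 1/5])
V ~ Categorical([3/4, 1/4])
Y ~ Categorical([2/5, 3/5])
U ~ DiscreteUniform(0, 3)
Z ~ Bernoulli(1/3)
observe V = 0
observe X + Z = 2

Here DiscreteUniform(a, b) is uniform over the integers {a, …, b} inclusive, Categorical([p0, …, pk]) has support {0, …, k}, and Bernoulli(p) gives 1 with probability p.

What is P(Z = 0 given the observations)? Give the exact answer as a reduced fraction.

P(Z = 0 | obs) = 16/27

Enumerate traces; 48 have nonzero weight after conditioning:
  (W=0, X=1, V=0, Y=0, U=0, Z=1) weight 1/240
  (W=0, X=1, V=0, Y=0, U=1, Z=1) weight 1/240
  (W=0, X=1, V=0, Y=0, U=2, Z=1) weight 1/240
  (W=0, X=1, V=0, Y=0, U=3, Z=1) weight 1/240
  (W=0, X=1, V=0, Y=1, U=0, Z=1) weight 1/160
  (W=0, X=1, V=0, Y=1, U=1, Z=1) weight 1/160
  (W=0, X=1, V=0, Y=1, U=2, Z=1) weight 1/160
  (W=0, X=1, V=0, Y=1, U=3, Z=1) weight 1/160
  (W=0, X=2, V=0, Y=0, U=0, Z=0) weight 1/120
  … 39 more
Group by Z:
  weight(Z=0) = 2/15
  weight(Z=1) = 11/120
Total weight = 2/15 + 11/120 = 9/40
P(Z=0 | obs) = 2/15 / 9/40 = 16/27
P(Z=1 | obs) = 11/120 / 9/40 = 11/27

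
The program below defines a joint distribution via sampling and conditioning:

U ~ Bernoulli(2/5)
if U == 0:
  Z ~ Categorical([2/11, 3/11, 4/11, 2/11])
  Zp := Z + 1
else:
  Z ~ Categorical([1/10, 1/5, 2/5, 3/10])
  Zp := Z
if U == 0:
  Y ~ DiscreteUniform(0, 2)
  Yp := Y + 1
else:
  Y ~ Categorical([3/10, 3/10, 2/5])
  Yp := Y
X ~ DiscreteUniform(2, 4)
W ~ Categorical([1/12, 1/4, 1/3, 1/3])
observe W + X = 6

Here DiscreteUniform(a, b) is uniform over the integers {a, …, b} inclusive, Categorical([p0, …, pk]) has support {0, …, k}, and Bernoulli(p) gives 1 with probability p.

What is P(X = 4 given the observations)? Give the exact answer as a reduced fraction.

Enumerate traces; 48 have nonzero weight after conditioning:
  (U=0, Z=0, Y=0, X=3, W=3) weight 2/495
  (U=0, Z=0, Y=0, X=4, W=2) weight 2/495
  (U=0, Z=0, Y=1, X=3, W=3) weight 2/495
  (U=0, Z=0, Y=1, X=4, W=2) weight 2/495
  (U=0, Z=0, Y=2, X=3, W=3) weight 2/495
  (U=0, Z=0, Y=2, X=4, W=2) weight 2/495
  (U=0, Z=1, Y=0, X=3, W=3) weight 1/165
  (U=0, Z=1, Y=0, X=4, W=2) weight 1/165
  … 40 more
Group by X:
  weight(X=3) = 1/9
  weight(X=4) = 1/9
Total weight = 1/9 + 1/9 = 2/9
P(X=3 | obs) = 1/9 / 2/9 = 1/2
P(X=4 | obs) = 1/9 / 2/9 = 1/2

P(X = 4 | obs) = 1/2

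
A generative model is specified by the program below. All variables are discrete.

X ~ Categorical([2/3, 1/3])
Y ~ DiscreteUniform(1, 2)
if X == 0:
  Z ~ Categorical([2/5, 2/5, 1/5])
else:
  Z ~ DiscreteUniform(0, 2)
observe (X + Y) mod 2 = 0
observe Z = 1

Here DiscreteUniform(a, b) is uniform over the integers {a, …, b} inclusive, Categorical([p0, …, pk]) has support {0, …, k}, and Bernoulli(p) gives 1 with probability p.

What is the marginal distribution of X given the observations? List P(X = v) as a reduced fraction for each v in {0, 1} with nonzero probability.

P(X=0) = 12/17, P(X=1) = 5/17

Enumerate traces; 2 have nonzero weight after conditioning:
  (X=0, Y=2, Z=1) weight 2/15
  (X=1, Y=1, Z=1) weight 1/18
Group by X:
  weight(X=0) = 2/15
  weight(X=1) = 1/18
Total weight = 2/15 + 1/18 = 17/90
P(X=0 | obs) = 2/15 / 17/90 = 12/17
P(X=1 | obs) = 1/18 / 17/90 = 5/17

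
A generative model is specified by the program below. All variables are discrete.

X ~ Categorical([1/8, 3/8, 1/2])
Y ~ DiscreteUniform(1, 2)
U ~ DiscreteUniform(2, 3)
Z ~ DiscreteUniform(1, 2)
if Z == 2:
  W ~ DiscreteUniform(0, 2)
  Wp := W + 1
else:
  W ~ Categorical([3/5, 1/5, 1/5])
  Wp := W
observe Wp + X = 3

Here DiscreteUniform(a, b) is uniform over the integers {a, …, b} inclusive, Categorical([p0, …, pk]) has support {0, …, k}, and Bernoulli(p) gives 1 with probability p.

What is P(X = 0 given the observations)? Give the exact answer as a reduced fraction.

P(X = 0 | obs) = 5/61

Enumerate traces; 20 have nonzero weight after conditioning:
  (X=0, Y=1, U=2, Z=2, W=2) weight 1/192
  (X=0, Y=1, U=3, Z=2, W=2) weight 1/192
  (X=0, Y=2, U=2, Z=2, W=2) weight 1/192
  (X=0, Y=2, U=3, Z=2, W=2) weight 1/192
  (X=1, Y=1, U=2, Z=1, W=2) weight 3/320
  (X=1, Y=1, U=2, Z=2, W=1) weight 1/64
  (X=1, Y=1, U=3, Z=1, W=2) weight 3/320
  (X=1, Y=1, U=3, Z=2, W=1) weight 1/64
  (X=2, Y=1, U=2, Z=1, W=1) weight 1/80
  … 11 more
Group by X:
  weight(X=0) = 1/48
  weight(X=1) = 1/10
  weight(X=2) = 2/15
Total weight = 1/48 + 1/10 + 2/15 = 61/240
P(X=0 | obs) = 1/48 / 61/240 = 5/61
P(X=1 | obs) = 1/10 / 61/240 = 24/61
P(X=2 | obs) = 2/15 / 61/240 = 32/61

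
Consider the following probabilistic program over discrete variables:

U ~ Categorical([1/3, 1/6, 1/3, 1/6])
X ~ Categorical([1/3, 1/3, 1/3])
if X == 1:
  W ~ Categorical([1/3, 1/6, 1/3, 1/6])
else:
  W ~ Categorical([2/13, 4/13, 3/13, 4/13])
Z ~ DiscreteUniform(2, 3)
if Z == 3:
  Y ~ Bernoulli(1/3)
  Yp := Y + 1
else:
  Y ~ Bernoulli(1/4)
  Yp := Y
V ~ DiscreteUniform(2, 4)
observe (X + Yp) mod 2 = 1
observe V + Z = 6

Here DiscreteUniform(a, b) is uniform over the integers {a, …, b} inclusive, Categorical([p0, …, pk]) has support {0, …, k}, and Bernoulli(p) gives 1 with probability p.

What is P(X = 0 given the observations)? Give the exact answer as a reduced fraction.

P(X = 0 | obs) = 11/35

Enumerate traces; 96 have nonzero weight after conditioning:
  (U=0, X=0, W=0, Z=2, Y=1, V=4) weight 1/1404
  (U=0, X=0, W=0, Z=3, Y=0, V=3) weight 2/1053
  (U=0, X=0, W=1, Z=2, Y=1, V=4) weight 1/702
  (U=0, X=0, W=1, Z=3, Y=0, V=3) weight 4/1053
  (U=0, X=0, W=2, Z=2, Y=1, V=4) weight 1/936
  (U=0, X=0, W=2, Z=3, Y=0, V=3) weight 1/351
  (U=0, X=0, W=3, Z=2, Y=1, V=4) weight 1/702
  (U=0, X=0, W=3, Z=3, Y=0, V=3) weight 4/1053
  (U=0, X=1, W=0, Z=2, Y=0, V=4) weight 1/216
  (U=0, X=2, W=0, Z=2, Y=1, V=4) weight 1/1404
  … 86 more
Group by X:
  weight(X=0) = 11/216
  weight(X=1) = 13/216
  weight(X=2) = 11/216
Total weight = 11/216 + 13/216 + 11/216 = 35/216
P(X=0 | obs) = 11/216 / 35/216 = 11/35
P(X=1 | obs) = 13/216 / 35/216 = 13/35
P(X=2 | obs) = 11/216 / 35/216 = 11/35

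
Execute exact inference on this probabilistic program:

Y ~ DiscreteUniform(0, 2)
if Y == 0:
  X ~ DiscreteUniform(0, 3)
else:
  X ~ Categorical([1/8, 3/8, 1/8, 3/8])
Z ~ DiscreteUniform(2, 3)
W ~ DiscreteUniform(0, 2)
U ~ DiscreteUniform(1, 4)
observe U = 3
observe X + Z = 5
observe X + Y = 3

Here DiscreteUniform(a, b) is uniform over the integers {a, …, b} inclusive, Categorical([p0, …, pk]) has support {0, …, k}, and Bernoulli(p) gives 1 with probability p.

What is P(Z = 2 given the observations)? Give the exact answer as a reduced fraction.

P(Z = 2 | obs) = 2/3

Enumerate traces; 6 have nonzero weight after conditioning:
  (Y=0, X=3, Z=2, W=0, U=3) weight 1/288
  (Y=0, X=3, Z=2, W=1, U=3) weight 1/288
  (Y=0, X=3, Z=2, W=2, U=3) weight 1/288
  (Y=1, X=2, Z=3, W=0, U=3) weight 1/576
  (Y=1, X=2, Z=3, W=1, U=3) weight 1/576
  (Y=1, X=2, Z=3, W=2, U=3) weight 1/576
Group by Z:
  weight(Z=2) = 1/96
  weight(Z=3) = 1/192
Total weight = 1/96 + 1/192 = 1/64
P(Z=2 | obs) = 1/96 / 1/64 = 2/3
P(Z=3 | obs) = 1/192 / 1/64 = 1/3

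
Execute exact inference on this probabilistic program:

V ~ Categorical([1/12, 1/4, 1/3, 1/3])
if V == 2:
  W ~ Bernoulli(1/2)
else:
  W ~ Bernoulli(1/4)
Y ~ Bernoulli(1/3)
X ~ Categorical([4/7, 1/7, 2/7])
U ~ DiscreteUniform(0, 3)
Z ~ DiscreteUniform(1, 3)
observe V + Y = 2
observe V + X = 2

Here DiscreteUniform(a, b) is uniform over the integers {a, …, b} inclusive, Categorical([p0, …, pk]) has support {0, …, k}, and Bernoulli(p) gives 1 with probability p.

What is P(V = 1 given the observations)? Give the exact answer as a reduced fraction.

Enumerate traces; 48 have nonzero weight after conditioning:
  (V=1, W=0, Y=1, X=1, U=0, Z=1) weight 1/1344
  (V=1, W=0, Y=1, X=1, U=0, Z=2) weight 1/1344
  (V=1, W=0, Y=1, X=1, U=0, Z=3) weight 1/1344
  (V=1, W=0, Y=1, X=1, U=1, Z=1) weight 1/1344
  (V=1, W=0, Y=1, X=1, U=1, Z=2) weight 1/1344
  (V=1, W=0, Y=1, X=1, U=1, Z=3) weight 1/1344
  (V=1, W=0, Y=1, X=1, U=2, Z=1) weight 1/1344
  (V=1, W=0, Y=1, X=1, U=2, Z=2) weight 1/1344
  (V=2, W=0, Y=0, X=0, U=0, Z=1) weight 1/189
  … 39 more
Group by V:
  weight(V=1) = 1/84
  weight(V=2) = 8/63
Total weight = 1/84 + 8/63 = 5/36
P(V=1 | obs) = 1/84 / 5/36 = 3/35
P(V=2 | obs) = 8/63 / 5/36 = 32/35

P(V = 1 | obs) = 3/35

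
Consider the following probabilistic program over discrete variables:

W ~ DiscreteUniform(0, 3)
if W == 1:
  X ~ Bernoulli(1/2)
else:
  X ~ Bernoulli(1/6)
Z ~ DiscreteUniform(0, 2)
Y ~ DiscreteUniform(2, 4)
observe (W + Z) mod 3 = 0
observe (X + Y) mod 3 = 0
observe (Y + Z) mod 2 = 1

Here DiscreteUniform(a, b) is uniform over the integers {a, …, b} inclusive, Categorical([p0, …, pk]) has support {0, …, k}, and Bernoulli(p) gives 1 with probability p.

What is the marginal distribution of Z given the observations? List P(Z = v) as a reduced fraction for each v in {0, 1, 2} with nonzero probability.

P(Z=0) = 5/7, P(Z=1) = 1/14, P(Z=2) = 3/14

Enumerate traces; 4 have nonzero weight after conditioning:
  (W=0, X=0, Z=0, Y=3) weight 5/216
  (W=1, X=0, Z=2, Y=3) weight 1/72
  (W=2, X=1, Z=1, Y=2) weight 1/216
  (W=3, X=0, Z=0, Y=3) weight 5/216
Group by Z:
  weight(Z=0) = 5/108
  weight(Z=1) = 1/216
  weight(Z=2) = 1/72
Total weight = 5/108 + 1/216 + 1/72 = 7/108
P(Z=0 | obs) = 5/108 / 7/108 = 5/7
P(Z=1 | obs) = 1/216 / 7/108 = 1/14
P(Z=2 | obs) = 1/72 / 7/108 = 3/14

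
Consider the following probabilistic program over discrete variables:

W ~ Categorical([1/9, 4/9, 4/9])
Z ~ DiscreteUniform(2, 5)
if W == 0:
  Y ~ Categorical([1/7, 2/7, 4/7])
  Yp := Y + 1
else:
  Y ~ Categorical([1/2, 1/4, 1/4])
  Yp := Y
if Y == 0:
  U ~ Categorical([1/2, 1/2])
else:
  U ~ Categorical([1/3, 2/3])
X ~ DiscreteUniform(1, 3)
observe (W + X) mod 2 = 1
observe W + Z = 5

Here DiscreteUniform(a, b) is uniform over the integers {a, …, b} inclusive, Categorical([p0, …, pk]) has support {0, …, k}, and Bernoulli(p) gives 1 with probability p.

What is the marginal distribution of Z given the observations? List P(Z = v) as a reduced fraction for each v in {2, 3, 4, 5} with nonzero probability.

P(Z=3) = 4/7, P(Z=4) = 2/7, P(Z=5) = 1/7

Enumerate traces; 30 have nonzero weight after conditioning:
  (W=0, Z=5, Y=0, U=0, X=1) weight 1/1512
  (W=0, Z=5, Y=0, U=0, X=3) weight 1/1512
  (W=0, Z=5, Y=0, U=1, X=1) weight 1/1512
  (W=0, Z=5, Y=0, U=1, X=3) weight 1/1512
  (W=0, Z=5, Y=1, U=0, X=1) weight 1/1134
  (W=0, Z=5, Y=1, U=0, X=3) weight 1/1134
  (W=0, Z=5, Y=1, U=1, X=1) weight 1/567
  (W=0, Z=5, Y=1, U=1, X=3) weight 1/567
  (W=1, Z=4, Y=0, U=0, X=2) weight 1/108
  (W=2, Z=3, Y=0, U=0, X=1) weight 1/108
  … 20 more
Group by Z:
  weight(Z=3) = 2/27
  weight(Z=4) = 1/27
  weight(Z=5) = 1/54
Total weight = 2/27 + 1/27 + 1/54 = 7/54
P(Z=3 | obs) = 2/27 / 7/54 = 4/7
P(Z=4 | obs) = 1/27 / 7/54 = 2/7
P(Z=5 | obs) = 1/54 / 7/54 = 1/7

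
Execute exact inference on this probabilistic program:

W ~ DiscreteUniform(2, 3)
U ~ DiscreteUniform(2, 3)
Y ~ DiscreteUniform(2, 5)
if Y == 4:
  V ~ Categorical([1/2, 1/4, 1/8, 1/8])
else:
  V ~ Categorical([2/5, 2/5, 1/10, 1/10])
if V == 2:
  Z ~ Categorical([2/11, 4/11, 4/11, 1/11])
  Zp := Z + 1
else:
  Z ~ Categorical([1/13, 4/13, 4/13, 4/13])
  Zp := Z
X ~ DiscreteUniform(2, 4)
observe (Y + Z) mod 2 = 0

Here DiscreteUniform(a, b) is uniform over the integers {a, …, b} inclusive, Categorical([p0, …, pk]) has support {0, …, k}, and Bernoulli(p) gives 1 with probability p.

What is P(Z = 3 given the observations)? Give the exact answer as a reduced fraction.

P(Z = 3 | obs) = 3272/11463

Enumerate traces; 384 have nonzero weight after conditioning:
  (W=2, U=2, Y=2, V=0, Z=0, X=2) weight 1/1560
  (W=2, U=2, Y=2, V=0, Z=0, X=3) weight 1/1560
  (W=2, U=2, Y=2, V=0, Z=0, X=4) weight 1/1560
  (W=2, U=2, Y=2, V=0, Z=2, X=2) weight 1/390
  (W=2, U=2, Y=2, V=0, Z=2, X=3) weight 1/390
  (W=2, U=2, Y=2, V=0, Z=2, X=4) weight 1/390
  (W=2, U=2, Y=2, V=1, Z=0, X=2) weight 1/1560
  (W=2, U=2, Y=2, V=1, Z=0, X=3) weight 1/1560
  (W=2, U=2, Y=3, V=0, Z=1, X=2) weight 1/390
  (W=2, U=2, Y=3, V=0, Z=3, X=2) weight 1/390
  … 374 more
Group by Z:
  weight(Z=0) = 203/4576
  weight(Z=1) = 112/715
  weight(Z=2) = 449/2860
  weight(Z=3) = 409/2860
Total weight = 203/4576 + 112/715 + 449/2860 + 409/2860 = 11463/22880
P(Z=0 | obs) = 203/4576 / 11463/22880 = 1015/11463
P(Z=1 | obs) = 112/715 / 11463/22880 = 3584/11463
P(Z=2 | obs) = 449/2860 / 11463/22880 = 3592/11463
P(Z=3 | obs) = 409/2860 / 11463/22880 = 3272/11463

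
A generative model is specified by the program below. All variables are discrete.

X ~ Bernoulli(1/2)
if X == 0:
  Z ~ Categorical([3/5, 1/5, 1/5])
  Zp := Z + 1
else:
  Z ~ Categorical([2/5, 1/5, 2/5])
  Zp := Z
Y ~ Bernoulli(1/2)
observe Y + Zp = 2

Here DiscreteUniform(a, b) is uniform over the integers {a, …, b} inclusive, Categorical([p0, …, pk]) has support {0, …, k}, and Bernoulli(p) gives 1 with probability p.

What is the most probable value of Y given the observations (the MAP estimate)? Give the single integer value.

argmax_v P(Y = v | obs) = 1

Enumerate traces; 4 have nonzero weight after conditioning:
  (X=0, Z=0, Y=1) weight 3/20
  (X=0, Z=1, Y=0) weight 1/20
  (X=1, Z=1, Y=1) weight 1/20
  (X=1, Z=2, Y=0) weight 1/10
Group by Y:
  weight(Y=0) = 3/20
  weight(Y=1) = 1/5
Total weight = 3/20 + 1/5 = 7/20
P(Y=0 | obs) = 3/20 / 7/20 = 3/7
P(Y=1 | obs) = 1/5 / 7/20 = 4/7
argmax = 1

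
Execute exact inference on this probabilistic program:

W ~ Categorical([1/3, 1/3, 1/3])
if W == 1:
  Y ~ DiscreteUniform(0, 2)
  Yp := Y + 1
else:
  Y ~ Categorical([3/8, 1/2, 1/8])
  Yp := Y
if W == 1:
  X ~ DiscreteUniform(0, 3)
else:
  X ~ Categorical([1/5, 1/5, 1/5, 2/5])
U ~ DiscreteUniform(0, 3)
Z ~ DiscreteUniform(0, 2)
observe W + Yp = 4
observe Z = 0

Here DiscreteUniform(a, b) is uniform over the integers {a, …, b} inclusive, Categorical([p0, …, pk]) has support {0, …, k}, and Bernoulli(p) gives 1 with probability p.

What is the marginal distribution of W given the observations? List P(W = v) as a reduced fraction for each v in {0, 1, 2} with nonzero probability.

Enumerate traces; 32 have nonzero weight after conditioning:
  (W=1, Y=2, X=0, U=0, Z=0) weight 1/432
  (W=1, Y=2, X=0, U=1, Z=0) weight 1/432
  (W=1, Y=2, X=0, U=2, Z=0) weight 1/432
  (W=1, Y=2, X=0, U=3, Z=0) weight 1/432
  (W=1, Y=2, X=1, U=0, Z=0) weight 1/432
  (W=1, Y=2, X=1, U=1, Z=0) weight 1/432
  (W=1, Y=2, X=1, U=2, Z=0) weight 1/432
  (W=1, Y=2, X=1, U=3, Z=0) weight 1/432
  (W=2, Y=2, X=0, U=0, Z=0) weight 1/1440
  … 23 more
Group by W:
  weight(W=1) = 1/27
  weight(W=2) = 1/72
Total weight = 1/27 + 1/72 = 11/216
P(W=1 | obs) = 1/27 / 11/216 = 8/11
P(W=2 | obs) = 1/72 / 11/216 = 3/11

P(W=1) = 8/11, P(W=2) = 3/11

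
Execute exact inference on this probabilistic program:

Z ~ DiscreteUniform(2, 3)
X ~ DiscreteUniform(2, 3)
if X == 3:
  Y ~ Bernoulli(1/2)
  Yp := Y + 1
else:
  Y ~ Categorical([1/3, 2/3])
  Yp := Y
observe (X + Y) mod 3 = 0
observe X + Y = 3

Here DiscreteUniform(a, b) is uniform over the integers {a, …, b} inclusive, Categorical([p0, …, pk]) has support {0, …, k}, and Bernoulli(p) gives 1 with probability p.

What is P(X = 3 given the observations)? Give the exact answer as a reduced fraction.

P(X = 3 | obs) = 3/7

Enumerate traces; 4 have nonzero weight after conditioning:
  (Z=2, X=2, Y=1) weight 1/6
  (Z=2, X=3, Y=0) weight 1/8
  (Z=3, X=2, Y=1) weight 1/6
  (Z=3, X=3, Y=0) weight 1/8
Group by X:
  weight(X=2) = 1/3
  weight(X=3) = 1/4
Total weight = 1/3 + 1/4 = 7/12
P(X=2 | obs) = 1/3 / 7/12 = 4/7
P(X=3 | obs) = 1/4 / 7/12 = 3/7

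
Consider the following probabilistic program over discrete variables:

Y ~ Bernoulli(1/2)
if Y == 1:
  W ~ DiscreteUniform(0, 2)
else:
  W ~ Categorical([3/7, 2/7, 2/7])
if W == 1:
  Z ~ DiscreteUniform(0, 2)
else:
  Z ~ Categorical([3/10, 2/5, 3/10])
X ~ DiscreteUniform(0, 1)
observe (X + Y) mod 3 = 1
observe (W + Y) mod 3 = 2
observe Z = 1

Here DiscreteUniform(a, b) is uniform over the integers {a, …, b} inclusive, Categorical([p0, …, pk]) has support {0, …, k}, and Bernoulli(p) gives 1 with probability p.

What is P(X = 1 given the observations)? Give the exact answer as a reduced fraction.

P(X = 1 | obs) = 36/71

Enumerate traces; 2 have nonzero weight after conditioning:
  (Y=0, W=2, Z=1, X=1) weight 1/35
  (Y=1, W=1, Z=1, X=0) weight 1/36
Group by X:
  weight(X=0) = 1/36
  weight(X=1) = 1/35
Total weight = 1/36 + 1/35 = 71/1260
P(X=0 | obs) = 1/36 / 71/1260 = 35/71
P(X=1 | obs) = 1/35 / 71/1260 = 36/71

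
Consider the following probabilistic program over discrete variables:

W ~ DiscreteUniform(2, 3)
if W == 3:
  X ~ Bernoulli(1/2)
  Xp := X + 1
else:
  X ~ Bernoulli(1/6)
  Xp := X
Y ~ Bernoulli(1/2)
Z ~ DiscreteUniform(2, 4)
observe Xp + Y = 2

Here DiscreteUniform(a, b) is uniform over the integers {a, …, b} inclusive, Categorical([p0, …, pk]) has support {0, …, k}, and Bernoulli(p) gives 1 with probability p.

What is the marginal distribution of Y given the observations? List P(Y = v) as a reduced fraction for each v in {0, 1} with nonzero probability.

P(Y=0) = 3/7, P(Y=1) = 4/7

Enumerate traces; 9 have nonzero weight after conditioning:
  (W=2, X=1, Y=1, Z=2) weight 1/72
  (W=2, X=1, Y=1, Z=3) weight 1/72
  (W=2, X=1, Y=1, Z=4) weight 1/72
  (W=3, X=0, Y=1, Z=2) weight 1/24
  (W=3, X=0, Y=1, Z=3) weight 1/24
  (W=3, X=0, Y=1, Z=4) weight 1/24
  (W=3, X=1, Y=0, Z=2) weight 1/24
  (W=3, X=1, Y=0, Z=3) weight 1/24
  … 1 more
Group by Y:
  weight(Y=0) = 1/8
  weight(Y=1) = 1/6
Total weight = 1/8 + 1/6 = 7/24
P(Y=0 | obs) = 1/8 / 7/24 = 3/7
P(Y=1 | obs) = 1/6 / 7/24 = 4/7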